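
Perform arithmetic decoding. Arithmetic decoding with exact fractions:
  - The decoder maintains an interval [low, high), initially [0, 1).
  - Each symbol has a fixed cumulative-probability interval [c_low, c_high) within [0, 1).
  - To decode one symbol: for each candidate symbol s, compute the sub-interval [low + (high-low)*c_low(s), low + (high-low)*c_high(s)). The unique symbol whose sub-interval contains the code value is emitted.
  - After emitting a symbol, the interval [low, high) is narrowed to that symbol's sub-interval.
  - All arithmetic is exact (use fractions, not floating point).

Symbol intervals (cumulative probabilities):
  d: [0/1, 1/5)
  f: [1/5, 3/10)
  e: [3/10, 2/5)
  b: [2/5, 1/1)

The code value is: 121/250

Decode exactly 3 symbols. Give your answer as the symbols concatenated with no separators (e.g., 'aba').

Step 1: interval [0/1, 1/1), width = 1/1 - 0/1 = 1/1
  'd': [0/1 + 1/1*0/1, 0/1 + 1/1*1/5) = [0/1, 1/5)
  'f': [0/1 + 1/1*1/5, 0/1 + 1/1*3/10) = [1/5, 3/10)
  'e': [0/1 + 1/1*3/10, 0/1 + 1/1*2/5) = [3/10, 2/5)
  'b': [0/1 + 1/1*2/5, 0/1 + 1/1*1/1) = [2/5, 1/1) <- contains code 121/250
  emit 'b', narrow to [2/5, 1/1)
Step 2: interval [2/5, 1/1), width = 1/1 - 2/5 = 3/5
  'd': [2/5 + 3/5*0/1, 2/5 + 3/5*1/5) = [2/5, 13/25) <- contains code 121/250
  'f': [2/5 + 3/5*1/5, 2/5 + 3/5*3/10) = [13/25, 29/50)
  'e': [2/5 + 3/5*3/10, 2/5 + 3/5*2/5) = [29/50, 16/25)
  'b': [2/5 + 3/5*2/5, 2/5 + 3/5*1/1) = [16/25, 1/1)
  emit 'd', narrow to [2/5, 13/25)
Step 3: interval [2/5, 13/25), width = 13/25 - 2/5 = 3/25
  'd': [2/5 + 3/25*0/1, 2/5 + 3/25*1/5) = [2/5, 53/125)
  'f': [2/5 + 3/25*1/5, 2/5 + 3/25*3/10) = [53/125, 109/250)
  'e': [2/5 + 3/25*3/10, 2/5 + 3/25*2/5) = [109/250, 56/125)
  'b': [2/5 + 3/25*2/5, 2/5 + 3/25*1/1) = [56/125, 13/25) <- contains code 121/250
  emit 'b', narrow to [56/125, 13/25)

Answer: bdb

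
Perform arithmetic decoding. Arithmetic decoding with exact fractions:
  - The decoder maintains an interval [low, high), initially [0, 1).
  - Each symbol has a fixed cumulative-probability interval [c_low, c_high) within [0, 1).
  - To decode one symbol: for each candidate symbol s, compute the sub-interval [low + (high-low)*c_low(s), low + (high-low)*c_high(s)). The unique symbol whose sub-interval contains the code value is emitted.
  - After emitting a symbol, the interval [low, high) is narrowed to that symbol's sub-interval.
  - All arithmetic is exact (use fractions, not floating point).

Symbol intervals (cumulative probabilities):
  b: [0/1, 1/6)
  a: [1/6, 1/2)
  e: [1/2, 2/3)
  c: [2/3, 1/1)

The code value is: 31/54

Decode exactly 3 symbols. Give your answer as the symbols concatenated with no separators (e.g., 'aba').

Answer: eac

Derivation:
Step 1: interval [0/1, 1/1), width = 1/1 - 0/1 = 1/1
  'b': [0/1 + 1/1*0/1, 0/1 + 1/1*1/6) = [0/1, 1/6)
  'a': [0/1 + 1/1*1/6, 0/1 + 1/1*1/2) = [1/6, 1/2)
  'e': [0/1 + 1/1*1/2, 0/1 + 1/1*2/3) = [1/2, 2/3) <- contains code 31/54
  'c': [0/1 + 1/1*2/3, 0/1 + 1/1*1/1) = [2/3, 1/1)
  emit 'e', narrow to [1/2, 2/3)
Step 2: interval [1/2, 2/3), width = 2/3 - 1/2 = 1/6
  'b': [1/2 + 1/6*0/1, 1/2 + 1/6*1/6) = [1/2, 19/36)
  'a': [1/2 + 1/6*1/6, 1/2 + 1/6*1/2) = [19/36, 7/12) <- contains code 31/54
  'e': [1/2 + 1/6*1/2, 1/2 + 1/6*2/3) = [7/12, 11/18)
  'c': [1/2 + 1/6*2/3, 1/2 + 1/6*1/1) = [11/18, 2/3)
  emit 'a', narrow to [19/36, 7/12)
Step 3: interval [19/36, 7/12), width = 7/12 - 19/36 = 1/18
  'b': [19/36 + 1/18*0/1, 19/36 + 1/18*1/6) = [19/36, 29/54)
  'a': [19/36 + 1/18*1/6, 19/36 + 1/18*1/2) = [29/54, 5/9)
  'e': [19/36 + 1/18*1/2, 19/36 + 1/18*2/3) = [5/9, 61/108)
  'c': [19/36 + 1/18*2/3, 19/36 + 1/18*1/1) = [61/108, 7/12) <- contains code 31/54
  emit 'c', narrow to [61/108, 7/12)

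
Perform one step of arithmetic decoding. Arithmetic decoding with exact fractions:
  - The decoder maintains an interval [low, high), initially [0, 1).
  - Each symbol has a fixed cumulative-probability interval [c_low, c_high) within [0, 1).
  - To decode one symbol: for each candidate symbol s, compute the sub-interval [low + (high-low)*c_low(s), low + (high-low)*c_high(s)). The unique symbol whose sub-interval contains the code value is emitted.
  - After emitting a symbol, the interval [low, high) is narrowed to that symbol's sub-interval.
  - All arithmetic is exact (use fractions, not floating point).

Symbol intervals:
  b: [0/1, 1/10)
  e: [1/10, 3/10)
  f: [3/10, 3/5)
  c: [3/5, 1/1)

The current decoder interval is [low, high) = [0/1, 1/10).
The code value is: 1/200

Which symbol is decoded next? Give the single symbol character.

Answer: b

Derivation:
Interval width = high − low = 1/10 − 0/1 = 1/10
Scaled code = (code − low) / width = (1/200 − 0/1) / 1/10 = 1/20
  b: [0/1, 1/10) ← scaled code falls here ✓
  e: [1/10, 3/10) 
  f: [3/10, 3/5) 
  c: [3/5, 1/1) 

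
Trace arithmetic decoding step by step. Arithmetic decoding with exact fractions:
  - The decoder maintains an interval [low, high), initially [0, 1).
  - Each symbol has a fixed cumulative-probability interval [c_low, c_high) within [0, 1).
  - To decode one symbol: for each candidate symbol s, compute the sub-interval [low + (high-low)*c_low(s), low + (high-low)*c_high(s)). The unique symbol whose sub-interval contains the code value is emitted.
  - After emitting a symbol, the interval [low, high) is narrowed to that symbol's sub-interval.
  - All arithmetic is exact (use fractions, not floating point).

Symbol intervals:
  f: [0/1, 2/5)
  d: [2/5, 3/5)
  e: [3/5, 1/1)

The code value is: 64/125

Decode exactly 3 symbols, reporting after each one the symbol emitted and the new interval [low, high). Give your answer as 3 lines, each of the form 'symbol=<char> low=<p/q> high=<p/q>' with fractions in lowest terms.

Answer: symbol=d low=2/5 high=3/5
symbol=d low=12/25 high=13/25
symbol=e low=63/125 high=13/25

Derivation:
Step 1: interval [0/1, 1/1), width = 1/1 - 0/1 = 1/1
  'f': [0/1 + 1/1*0/1, 0/1 + 1/1*2/5) = [0/1, 2/5)
  'd': [0/1 + 1/1*2/5, 0/1 + 1/1*3/5) = [2/5, 3/5) <- contains code 64/125
  'e': [0/1 + 1/1*3/5, 0/1 + 1/1*1/1) = [3/5, 1/1)
  emit 'd', narrow to [2/5, 3/5)
Step 2: interval [2/5, 3/5), width = 3/5 - 2/5 = 1/5
  'f': [2/5 + 1/5*0/1, 2/5 + 1/5*2/5) = [2/5, 12/25)
  'd': [2/5 + 1/5*2/5, 2/5 + 1/5*3/5) = [12/25, 13/25) <- contains code 64/125
  'e': [2/5 + 1/5*3/5, 2/5 + 1/5*1/1) = [13/25, 3/5)
  emit 'd', narrow to [12/25, 13/25)
Step 3: interval [12/25, 13/25), width = 13/25 - 12/25 = 1/25
  'f': [12/25 + 1/25*0/1, 12/25 + 1/25*2/5) = [12/25, 62/125)
  'd': [12/25 + 1/25*2/5, 12/25 + 1/25*3/5) = [62/125, 63/125)
  'e': [12/25 + 1/25*3/5, 12/25 + 1/25*1/1) = [63/125, 13/25) <- contains code 64/125
  emit 'e', narrow to [63/125, 13/25)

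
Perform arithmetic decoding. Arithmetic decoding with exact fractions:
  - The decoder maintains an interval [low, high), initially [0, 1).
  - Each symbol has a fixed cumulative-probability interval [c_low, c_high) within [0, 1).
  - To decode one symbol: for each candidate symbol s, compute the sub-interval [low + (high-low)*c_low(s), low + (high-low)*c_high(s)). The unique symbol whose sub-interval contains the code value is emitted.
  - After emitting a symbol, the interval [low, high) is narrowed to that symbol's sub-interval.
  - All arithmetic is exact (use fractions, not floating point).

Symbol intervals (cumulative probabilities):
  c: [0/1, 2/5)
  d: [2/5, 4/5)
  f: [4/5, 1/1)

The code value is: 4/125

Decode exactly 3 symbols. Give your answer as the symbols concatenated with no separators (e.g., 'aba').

Step 1: interval [0/1, 1/1), width = 1/1 - 0/1 = 1/1
  'c': [0/1 + 1/1*0/1, 0/1 + 1/1*2/5) = [0/1, 2/5) <- contains code 4/125
  'd': [0/1 + 1/1*2/5, 0/1 + 1/1*4/5) = [2/5, 4/5)
  'f': [0/1 + 1/1*4/5, 0/1 + 1/1*1/1) = [4/5, 1/1)
  emit 'c', narrow to [0/1, 2/5)
Step 2: interval [0/1, 2/5), width = 2/5 - 0/1 = 2/5
  'c': [0/1 + 2/5*0/1, 0/1 + 2/5*2/5) = [0/1, 4/25) <- contains code 4/125
  'd': [0/1 + 2/5*2/5, 0/1 + 2/5*4/5) = [4/25, 8/25)
  'f': [0/1 + 2/5*4/5, 0/1 + 2/5*1/1) = [8/25, 2/5)
  emit 'c', narrow to [0/1, 4/25)
Step 3: interval [0/1, 4/25), width = 4/25 - 0/1 = 4/25
  'c': [0/1 + 4/25*0/1, 0/1 + 4/25*2/5) = [0/1, 8/125) <- contains code 4/125
  'd': [0/1 + 4/25*2/5, 0/1 + 4/25*4/5) = [8/125, 16/125)
  'f': [0/1 + 4/25*4/5, 0/1 + 4/25*1/1) = [16/125, 4/25)
  emit 'c', narrow to [0/1, 8/125)

Answer: ccc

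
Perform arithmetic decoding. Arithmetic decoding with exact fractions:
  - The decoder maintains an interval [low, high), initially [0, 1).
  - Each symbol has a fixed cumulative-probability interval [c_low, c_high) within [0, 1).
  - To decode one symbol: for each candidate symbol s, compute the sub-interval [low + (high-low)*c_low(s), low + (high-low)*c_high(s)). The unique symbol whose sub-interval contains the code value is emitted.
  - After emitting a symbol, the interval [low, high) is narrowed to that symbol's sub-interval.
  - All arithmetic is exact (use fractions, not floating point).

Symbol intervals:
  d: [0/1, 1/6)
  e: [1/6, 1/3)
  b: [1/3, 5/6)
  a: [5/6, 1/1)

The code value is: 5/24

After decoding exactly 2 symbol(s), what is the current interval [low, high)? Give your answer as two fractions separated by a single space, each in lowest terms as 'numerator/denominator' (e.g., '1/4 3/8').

Step 1: interval [0/1, 1/1), width = 1/1 - 0/1 = 1/1
  'd': [0/1 + 1/1*0/1, 0/1 + 1/1*1/6) = [0/1, 1/6)
  'e': [0/1 + 1/1*1/6, 0/1 + 1/1*1/3) = [1/6, 1/3) <- contains code 5/24
  'b': [0/1 + 1/1*1/3, 0/1 + 1/1*5/6) = [1/3, 5/6)
  'a': [0/1 + 1/1*5/6, 0/1 + 1/1*1/1) = [5/6, 1/1)
  emit 'e', narrow to [1/6, 1/3)
Step 2: interval [1/6, 1/3), width = 1/3 - 1/6 = 1/6
  'd': [1/6 + 1/6*0/1, 1/6 + 1/6*1/6) = [1/6, 7/36)
  'e': [1/6 + 1/6*1/6, 1/6 + 1/6*1/3) = [7/36, 2/9) <- contains code 5/24
  'b': [1/6 + 1/6*1/3, 1/6 + 1/6*5/6) = [2/9, 11/36)
  'a': [1/6 + 1/6*5/6, 1/6 + 1/6*1/1) = [11/36, 1/3)
  emit 'e', narrow to [7/36, 2/9)

Answer: 7/36 2/9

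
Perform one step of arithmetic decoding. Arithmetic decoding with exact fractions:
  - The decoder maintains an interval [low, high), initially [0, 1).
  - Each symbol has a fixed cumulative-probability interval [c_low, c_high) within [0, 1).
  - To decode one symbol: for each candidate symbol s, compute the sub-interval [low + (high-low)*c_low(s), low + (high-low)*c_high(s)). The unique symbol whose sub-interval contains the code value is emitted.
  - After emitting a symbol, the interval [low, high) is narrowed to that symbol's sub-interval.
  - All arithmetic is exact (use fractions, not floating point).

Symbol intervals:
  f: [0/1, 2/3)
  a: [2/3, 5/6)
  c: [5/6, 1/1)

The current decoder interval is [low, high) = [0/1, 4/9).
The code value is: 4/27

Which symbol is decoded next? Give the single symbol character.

Interval width = high − low = 4/9 − 0/1 = 4/9
Scaled code = (code − low) / width = (4/27 − 0/1) / 4/9 = 1/3
  f: [0/1, 2/3) ← scaled code falls here ✓
  a: [2/3, 5/6) 
  c: [5/6, 1/1) 

Answer: f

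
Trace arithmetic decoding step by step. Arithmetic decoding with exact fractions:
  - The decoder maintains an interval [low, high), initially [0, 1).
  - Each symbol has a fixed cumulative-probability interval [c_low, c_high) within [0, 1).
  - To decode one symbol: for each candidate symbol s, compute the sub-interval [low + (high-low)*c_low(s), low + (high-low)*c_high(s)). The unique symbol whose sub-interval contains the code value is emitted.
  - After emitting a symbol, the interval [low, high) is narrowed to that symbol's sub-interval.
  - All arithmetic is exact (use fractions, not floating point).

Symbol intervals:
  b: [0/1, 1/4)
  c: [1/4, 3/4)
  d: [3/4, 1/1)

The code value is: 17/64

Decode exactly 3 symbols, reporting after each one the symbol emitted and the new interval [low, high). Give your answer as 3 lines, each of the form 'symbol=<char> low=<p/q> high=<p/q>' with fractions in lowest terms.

Answer: symbol=c low=1/4 high=3/4
symbol=b low=1/4 high=3/8
symbol=b low=1/4 high=9/32

Derivation:
Step 1: interval [0/1, 1/1), width = 1/1 - 0/1 = 1/1
  'b': [0/1 + 1/1*0/1, 0/1 + 1/1*1/4) = [0/1, 1/4)
  'c': [0/1 + 1/1*1/4, 0/1 + 1/1*3/4) = [1/4, 3/4) <- contains code 17/64
  'd': [0/1 + 1/1*3/4, 0/1 + 1/1*1/1) = [3/4, 1/1)
  emit 'c', narrow to [1/4, 3/4)
Step 2: interval [1/4, 3/4), width = 3/4 - 1/4 = 1/2
  'b': [1/4 + 1/2*0/1, 1/4 + 1/2*1/4) = [1/4, 3/8) <- contains code 17/64
  'c': [1/4 + 1/2*1/4, 1/4 + 1/2*3/4) = [3/8, 5/8)
  'd': [1/4 + 1/2*3/4, 1/4 + 1/2*1/1) = [5/8, 3/4)
  emit 'b', narrow to [1/4, 3/8)
Step 3: interval [1/4, 3/8), width = 3/8 - 1/4 = 1/8
  'b': [1/4 + 1/8*0/1, 1/4 + 1/8*1/4) = [1/4, 9/32) <- contains code 17/64
  'c': [1/4 + 1/8*1/4, 1/4 + 1/8*3/4) = [9/32, 11/32)
  'd': [1/4 + 1/8*3/4, 1/4 + 1/8*1/1) = [11/32, 3/8)
  emit 'b', narrow to [1/4, 9/32)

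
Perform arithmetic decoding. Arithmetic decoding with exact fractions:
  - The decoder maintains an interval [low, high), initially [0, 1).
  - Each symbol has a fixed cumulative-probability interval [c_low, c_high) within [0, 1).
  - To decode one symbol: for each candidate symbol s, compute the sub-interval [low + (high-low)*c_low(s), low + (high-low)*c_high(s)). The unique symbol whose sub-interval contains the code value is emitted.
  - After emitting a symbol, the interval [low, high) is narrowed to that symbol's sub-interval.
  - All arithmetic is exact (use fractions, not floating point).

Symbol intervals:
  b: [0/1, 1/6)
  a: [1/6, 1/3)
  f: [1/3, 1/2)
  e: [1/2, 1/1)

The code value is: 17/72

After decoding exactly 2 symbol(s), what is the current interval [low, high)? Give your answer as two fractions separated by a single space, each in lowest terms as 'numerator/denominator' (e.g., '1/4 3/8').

Step 1: interval [0/1, 1/1), width = 1/1 - 0/1 = 1/1
  'b': [0/1 + 1/1*0/1, 0/1 + 1/1*1/6) = [0/1, 1/6)
  'a': [0/1 + 1/1*1/6, 0/1 + 1/1*1/3) = [1/6, 1/3) <- contains code 17/72
  'f': [0/1 + 1/1*1/3, 0/1 + 1/1*1/2) = [1/3, 1/2)
  'e': [0/1 + 1/1*1/2, 0/1 + 1/1*1/1) = [1/2, 1/1)
  emit 'a', narrow to [1/6, 1/3)
Step 2: interval [1/6, 1/3), width = 1/3 - 1/6 = 1/6
  'b': [1/6 + 1/6*0/1, 1/6 + 1/6*1/6) = [1/6, 7/36)
  'a': [1/6 + 1/6*1/6, 1/6 + 1/6*1/3) = [7/36, 2/9)
  'f': [1/6 + 1/6*1/3, 1/6 + 1/6*1/2) = [2/9, 1/4) <- contains code 17/72
  'e': [1/6 + 1/6*1/2, 1/6 + 1/6*1/1) = [1/4, 1/3)
  emit 'f', narrow to [2/9, 1/4)

Answer: 2/9 1/4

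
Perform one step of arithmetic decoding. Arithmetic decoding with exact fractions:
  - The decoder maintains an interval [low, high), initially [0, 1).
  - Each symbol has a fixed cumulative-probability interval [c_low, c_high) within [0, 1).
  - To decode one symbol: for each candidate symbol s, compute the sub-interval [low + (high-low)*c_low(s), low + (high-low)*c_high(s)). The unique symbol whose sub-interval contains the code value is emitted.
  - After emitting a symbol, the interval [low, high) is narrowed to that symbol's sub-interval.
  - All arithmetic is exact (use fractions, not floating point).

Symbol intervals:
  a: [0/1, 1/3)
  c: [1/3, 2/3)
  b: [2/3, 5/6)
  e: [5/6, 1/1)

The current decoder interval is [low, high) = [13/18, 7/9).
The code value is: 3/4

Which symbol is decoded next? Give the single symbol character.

Answer: c

Derivation:
Interval width = high − low = 7/9 − 13/18 = 1/18
Scaled code = (code − low) / width = (3/4 − 13/18) / 1/18 = 1/2
  a: [0/1, 1/3) 
  c: [1/3, 2/3) ← scaled code falls here ✓
  b: [2/3, 5/6) 
  e: [5/6, 1/1) 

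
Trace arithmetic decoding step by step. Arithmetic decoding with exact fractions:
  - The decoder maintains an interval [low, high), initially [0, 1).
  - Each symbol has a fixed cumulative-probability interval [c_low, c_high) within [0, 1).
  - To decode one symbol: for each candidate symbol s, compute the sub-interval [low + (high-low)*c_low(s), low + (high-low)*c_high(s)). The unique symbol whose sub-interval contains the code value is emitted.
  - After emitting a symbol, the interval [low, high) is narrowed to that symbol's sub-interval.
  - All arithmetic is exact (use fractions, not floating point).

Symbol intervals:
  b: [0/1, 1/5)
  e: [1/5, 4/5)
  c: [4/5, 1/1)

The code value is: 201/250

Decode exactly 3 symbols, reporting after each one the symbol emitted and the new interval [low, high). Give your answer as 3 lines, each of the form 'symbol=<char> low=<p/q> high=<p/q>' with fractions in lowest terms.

Step 1: interval [0/1, 1/1), width = 1/1 - 0/1 = 1/1
  'b': [0/1 + 1/1*0/1, 0/1 + 1/1*1/5) = [0/1, 1/5)
  'e': [0/1 + 1/1*1/5, 0/1 + 1/1*4/5) = [1/5, 4/5)
  'c': [0/1 + 1/1*4/5, 0/1 + 1/1*1/1) = [4/5, 1/1) <- contains code 201/250
  emit 'c', narrow to [4/5, 1/1)
Step 2: interval [4/5, 1/1), width = 1/1 - 4/5 = 1/5
  'b': [4/5 + 1/5*0/1, 4/5 + 1/5*1/5) = [4/5, 21/25) <- contains code 201/250
  'e': [4/5 + 1/5*1/5, 4/5 + 1/5*4/5) = [21/25, 24/25)
  'c': [4/5 + 1/5*4/5, 4/5 + 1/5*1/1) = [24/25, 1/1)
  emit 'b', narrow to [4/5, 21/25)
Step 3: interval [4/5, 21/25), width = 21/25 - 4/5 = 1/25
  'b': [4/5 + 1/25*0/1, 4/5 + 1/25*1/5) = [4/5, 101/125) <- contains code 201/250
  'e': [4/5 + 1/25*1/5, 4/5 + 1/25*4/5) = [101/125, 104/125)
  'c': [4/5 + 1/25*4/5, 4/5 + 1/25*1/1) = [104/125, 21/25)
  emit 'b', narrow to [4/5, 101/125)

Answer: symbol=c low=4/5 high=1/1
symbol=b low=4/5 high=21/25
symbol=b low=4/5 high=101/125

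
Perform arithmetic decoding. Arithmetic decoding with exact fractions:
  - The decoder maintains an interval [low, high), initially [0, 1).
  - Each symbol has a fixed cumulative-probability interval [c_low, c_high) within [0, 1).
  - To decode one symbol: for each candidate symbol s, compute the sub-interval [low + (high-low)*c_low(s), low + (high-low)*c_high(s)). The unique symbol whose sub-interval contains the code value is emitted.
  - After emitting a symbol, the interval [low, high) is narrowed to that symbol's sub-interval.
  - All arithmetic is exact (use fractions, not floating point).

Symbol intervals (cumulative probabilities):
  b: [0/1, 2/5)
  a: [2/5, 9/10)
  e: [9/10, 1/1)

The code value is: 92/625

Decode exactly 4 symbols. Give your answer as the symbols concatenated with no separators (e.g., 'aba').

Step 1: interval [0/1, 1/1), width = 1/1 - 0/1 = 1/1
  'b': [0/1 + 1/1*0/1, 0/1 + 1/1*2/5) = [0/1, 2/5) <- contains code 92/625
  'a': [0/1 + 1/1*2/5, 0/1 + 1/1*9/10) = [2/5, 9/10)
  'e': [0/1 + 1/1*9/10, 0/1 + 1/1*1/1) = [9/10, 1/1)
  emit 'b', narrow to [0/1, 2/5)
Step 2: interval [0/1, 2/5), width = 2/5 - 0/1 = 2/5
  'b': [0/1 + 2/5*0/1, 0/1 + 2/5*2/5) = [0/1, 4/25) <- contains code 92/625
  'a': [0/1 + 2/5*2/5, 0/1 + 2/5*9/10) = [4/25, 9/25)
  'e': [0/1 + 2/5*9/10, 0/1 + 2/5*1/1) = [9/25, 2/5)
  emit 'b', narrow to [0/1, 4/25)
Step 3: interval [0/1, 4/25), width = 4/25 - 0/1 = 4/25
  'b': [0/1 + 4/25*0/1, 0/1 + 4/25*2/5) = [0/1, 8/125)
  'a': [0/1 + 4/25*2/5, 0/1 + 4/25*9/10) = [8/125, 18/125)
  'e': [0/1 + 4/25*9/10, 0/1 + 4/25*1/1) = [18/125, 4/25) <- contains code 92/625
  emit 'e', narrow to [18/125, 4/25)
Step 4: interval [18/125, 4/25), width = 4/25 - 18/125 = 2/125
  'b': [18/125 + 2/125*0/1, 18/125 + 2/125*2/5) = [18/125, 94/625) <- contains code 92/625
  'a': [18/125 + 2/125*2/5, 18/125 + 2/125*9/10) = [94/625, 99/625)
  'e': [18/125 + 2/125*9/10, 18/125 + 2/125*1/1) = [99/625, 4/25)
  emit 'b', narrow to [18/125, 94/625)

Answer: bbeb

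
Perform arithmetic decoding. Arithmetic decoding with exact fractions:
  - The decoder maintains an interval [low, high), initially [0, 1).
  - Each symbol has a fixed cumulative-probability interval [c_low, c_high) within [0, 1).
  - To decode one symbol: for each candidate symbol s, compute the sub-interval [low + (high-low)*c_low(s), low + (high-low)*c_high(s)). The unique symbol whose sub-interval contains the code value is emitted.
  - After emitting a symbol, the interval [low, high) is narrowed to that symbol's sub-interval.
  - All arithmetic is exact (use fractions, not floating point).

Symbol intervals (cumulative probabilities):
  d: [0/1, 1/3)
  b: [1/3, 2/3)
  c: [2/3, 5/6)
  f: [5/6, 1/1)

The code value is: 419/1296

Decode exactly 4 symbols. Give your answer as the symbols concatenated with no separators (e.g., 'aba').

Step 1: interval [0/1, 1/1), width = 1/1 - 0/1 = 1/1
  'd': [0/1 + 1/1*0/1, 0/1 + 1/1*1/3) = [0/1, 1/3) <- contains code 419/1296
  'b': [0/1 + 1/1*1/3, 0/1 + 1/1*2/3) = [1/3, 2/3)
  'c': [0/1 + 1/1*2/3, 0/1 + 1/1*5/6) = [2/3, 5/6)
  'f': [0/1 + 1/1*5/6, 0/1 + 1/1*1/1) = [5/6, 1/1)
  emit 'd', narrow to [0/1, 1/3)
Step 2: interval [0/1, 1/3), width = 1/3 - 0/1 = 1/3
  'd': [0/1 + 1/3*0/1, 0/1 + 1/3*1/3) = [0/1, 1/9)
  'b': [0/1 + 1/3*1/3, 0/1 + 1/3*2/3) = [1/9, 2/9)
  'c': [0/1 + 1/3*2/3, 0/1 + 1/3*5/6) = [2/9, 5/18)
  'f': [0/1 + 1/3*5/6, 0/1 + 1/3*1/1) = [5/18, 1/3) <- contains code 419/1296
  emit 'f', narrow to [5/18, 1/3)
Step 3: interval [5/18, 1/3), width = 1/3 - 5/18 = 1/18
  'd': [5/18 + 1/18*0/1, 5/18 + 1/18*1/3) = [5/18, 8/27)
  'b': [5/18 + 1/18*1/3, 5/18 + 1/18*2/3) = [8/27, 17/54)
  'c': [5/18 + 1/18*2/3, 5/18 + 1/18*5/6) = [17/54, 35/108) <- contains code 419/1296
  'f': [5/18 + 1/18*5/6, 5/18 + 1/18*1/1) = [35/108, 1/3)
  emit 'c', narrow to [17/54, 35/108)
Step 4: interval [17/54, 35/108), width = 35/108 - 17/54 = 1/108
  'd': [17/54 + 1/108*0/1, 17/54 + 1/108*1/3) = [17/54, 103/324)
  'b': [17/54 + 1/108*1/3, 17/54 + 1/108*2/3) = [103/324, 26/81)
  'c': [17/54 + 1/108*2/3, 17/54 + 1/108*5/6) = [26/81, 209/648)
  'f': [17/54 + 1/108*5/6, 17/54 + 1/108*1/1) = [209/648, 35/108) <- contains code 419/1296
  emit 'f', narrow to [209/648, 35/108)

Answer: dfcf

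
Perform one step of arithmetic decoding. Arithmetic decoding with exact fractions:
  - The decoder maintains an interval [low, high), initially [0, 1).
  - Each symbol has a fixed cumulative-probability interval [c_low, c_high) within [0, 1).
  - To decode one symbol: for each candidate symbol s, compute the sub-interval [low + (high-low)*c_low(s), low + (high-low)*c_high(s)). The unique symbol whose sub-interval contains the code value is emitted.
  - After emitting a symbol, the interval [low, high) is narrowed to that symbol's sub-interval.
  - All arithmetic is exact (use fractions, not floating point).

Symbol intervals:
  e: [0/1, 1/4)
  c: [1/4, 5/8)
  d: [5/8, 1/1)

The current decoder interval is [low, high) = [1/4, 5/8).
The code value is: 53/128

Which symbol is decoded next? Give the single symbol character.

Answer: c

Derivation:
Interval width = high − low = 5/8 − 1/4 = 3/8
Scaled code = (code − low) / width = (53/128 − 1/4) / 3/8 = 7/16
  e: [0/1, 1/4) 
  c: [1/4, 5/8) ← scaled code falls here ✓
  d: [5/8, 1/1) 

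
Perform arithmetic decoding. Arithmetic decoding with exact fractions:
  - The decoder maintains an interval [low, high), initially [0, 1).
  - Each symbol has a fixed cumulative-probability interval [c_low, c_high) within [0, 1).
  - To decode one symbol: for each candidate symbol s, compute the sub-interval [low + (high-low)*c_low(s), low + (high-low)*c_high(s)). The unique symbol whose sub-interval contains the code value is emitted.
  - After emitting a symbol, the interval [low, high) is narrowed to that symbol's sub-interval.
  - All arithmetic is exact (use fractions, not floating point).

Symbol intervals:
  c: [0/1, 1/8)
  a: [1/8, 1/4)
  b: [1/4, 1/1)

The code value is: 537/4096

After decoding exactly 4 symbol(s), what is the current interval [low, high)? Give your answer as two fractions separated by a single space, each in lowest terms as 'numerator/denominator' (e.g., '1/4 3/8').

Answer: 267/2048 135/1024

Derivation:
Step 1: interval [0/1, 1/1), width = 1/1 - 0/1 = 1/1
  'c': [0/1 + 1/1*0/1, 0/1 + 1/1*1/8) = [0/1, 1/8)
  'a': [0/1 + 1/1*1/8, 0/1 + 1/1*1/4) = [1/8, 1/4) <- contains code 537/4096
  'b': [0/1 + 1/1*1/4, 0/1 + 1/1*1/1) = [1/4, 1/1)
  emit 'a', narrow to [1/8, 1/4)
Step 2: interval [1/8, 1/4), width = 1/4 - 1/8 = 1/8
  'c': [1/8 + 1/8*0/1, 1/8 + 1/8*1/8) = [1/8, 9/64) <- contains code 537/4096
  'a': [1/8 + 1/8*1/8, 1/8 + 1/8*1/4) = [9/64, 5/32)
  'b': [1/8 + 1/8*1/4, 1/8 + 1/8*1/1) = [5/32, 1/4)
  emit 'c', narrow to [1/8, 9/64)
Step 3: interval [1/8, 9/64), width = 9/64 - 1/8 = 1/64
  'c': [1/8 + 1/64*0/1, 1/8 + 1/64*1/8) = [1/8, 65/512)
  'a': [1/8 + 1/64*1/8, 1/8 + 1/64*1/4) = [65/512, 33/256)
  'b': [1/8 + 1/64*1/4, 1/8 + 1/64*1/1) = [33/256, 9/64) <- contains code 537/4096
  emit 'b', narrow to [33/256, 9/64)
Step 4: interval [33/256, 9/64), width = 9/64 - 33/256 = 3/256
  'c': [33/256 + 3/256*0/1, 33/256 + 3/256*1/8) = [33/256, 267/2048)
  'a': [33/256 + 3/256*1/8, 33/256 + 3/256*1/4) = [267/2048, 135/1024) <- contains code 537/4096
  'b': [33/256 + 3/256*1/4, 33/256 + 3/256*1/1) = [135/1024, 9/64)
  emit 'a', narrow to [267/2048, 135/1024)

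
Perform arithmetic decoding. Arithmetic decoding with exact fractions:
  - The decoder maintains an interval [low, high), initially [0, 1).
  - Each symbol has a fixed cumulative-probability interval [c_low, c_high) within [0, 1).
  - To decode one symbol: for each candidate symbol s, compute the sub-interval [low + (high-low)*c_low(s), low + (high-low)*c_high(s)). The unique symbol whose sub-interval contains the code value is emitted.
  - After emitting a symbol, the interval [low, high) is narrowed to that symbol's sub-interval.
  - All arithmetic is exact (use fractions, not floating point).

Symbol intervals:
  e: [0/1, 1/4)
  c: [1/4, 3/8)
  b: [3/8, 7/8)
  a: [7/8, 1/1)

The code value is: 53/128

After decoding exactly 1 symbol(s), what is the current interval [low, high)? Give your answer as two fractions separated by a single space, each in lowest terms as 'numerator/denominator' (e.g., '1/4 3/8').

Step 1: interval [0/1, 1/1), width = 1/1 - 0/1 = 1/1
  'e': [0/1 + 1/1*0/1, 0/1 + 1/1*1/4) = [0/1, 1/4)
  'c': [0/1 + 1/1*1/4, 0/1 + 1/1*3/8) = [1/4, 3/8)
  'b': [0/1 + 1/1*3/8, 0/1 + 1/1*7/8) = [3/8, 7/8) <- contains code 53/128
  'a': [0/1 + 1/1*7/8, 0/1 + 1/1*1/1) = [7/8, 1/1)
  emit 'b', narrow to [3/8, 7/8)

Answer: 3/8 7/8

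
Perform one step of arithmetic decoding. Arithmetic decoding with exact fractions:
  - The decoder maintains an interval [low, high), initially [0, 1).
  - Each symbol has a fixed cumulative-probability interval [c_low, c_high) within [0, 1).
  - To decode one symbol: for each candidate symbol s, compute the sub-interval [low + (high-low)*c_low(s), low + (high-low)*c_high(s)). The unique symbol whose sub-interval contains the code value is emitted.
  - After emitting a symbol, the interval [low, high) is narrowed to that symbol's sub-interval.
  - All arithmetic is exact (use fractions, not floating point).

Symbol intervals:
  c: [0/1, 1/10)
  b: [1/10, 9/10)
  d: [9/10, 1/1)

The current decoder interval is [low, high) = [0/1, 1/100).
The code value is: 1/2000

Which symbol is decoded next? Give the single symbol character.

Answer: c

Derivation:
Interval width = high − low = 1/100 − 0/1 = 1/100
Scaled code = (code − low) / width = (1/2000 − 0/1) / 1/100 = 1/20
  c: [0/1, 1/10) ← scaled code falls here ✓
  b: [1/10, 9/10) 
  d: [9/10, 1/1) 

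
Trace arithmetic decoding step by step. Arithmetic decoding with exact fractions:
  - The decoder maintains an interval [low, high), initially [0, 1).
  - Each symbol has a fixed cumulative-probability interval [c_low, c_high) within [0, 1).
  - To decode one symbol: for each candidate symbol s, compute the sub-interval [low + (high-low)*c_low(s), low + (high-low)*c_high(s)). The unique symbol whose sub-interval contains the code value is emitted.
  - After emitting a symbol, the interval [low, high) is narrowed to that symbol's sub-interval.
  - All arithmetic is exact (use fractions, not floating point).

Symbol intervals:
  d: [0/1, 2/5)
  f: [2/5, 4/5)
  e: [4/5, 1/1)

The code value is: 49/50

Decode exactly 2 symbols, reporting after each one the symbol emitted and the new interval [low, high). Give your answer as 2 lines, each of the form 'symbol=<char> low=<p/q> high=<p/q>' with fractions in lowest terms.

Answer: symbol=e low=4/5 high=1/1
symbol=e low=24/25 high=1/1

Derivation:
Step 1: interval [0/1, 1/1), width = 1/1 - 0/1 = 1/1
  'd': [0/1 + 1/1*0/1, 0/1 + 1/1*2/5) = [0/1, 2/5)
  'f': [0/1 + 1/1*2/5, 0/1 + 1/1*4/5) = [2/5, 4/5)
  'e': [0/1 + 1/1*4/5, 0/1 + 1/1*1/1) = [4/5, 1/1) <- contains code 49/50
  emit 'e', narrow to [4/5, 1/1)
Step 2: interval [4/5, 1/1), width = 1/1 - 4/5 = 1/5
  'd': [4/5 + 1/5*0/1, 4/5 + 1/5*2/5) = [4/5, 22/25)
  'f': [4/5 + 1/5*2/5, 4/5 + 1/5*4/5) = [22/25, 24/25)
  'e': [4/5 + 1/5*4/5, 4/5 + 1/5*1/1) = [24/25, 1/1) <- contains code 49/50
  emit 'e', narrow to [24/25, 1/1)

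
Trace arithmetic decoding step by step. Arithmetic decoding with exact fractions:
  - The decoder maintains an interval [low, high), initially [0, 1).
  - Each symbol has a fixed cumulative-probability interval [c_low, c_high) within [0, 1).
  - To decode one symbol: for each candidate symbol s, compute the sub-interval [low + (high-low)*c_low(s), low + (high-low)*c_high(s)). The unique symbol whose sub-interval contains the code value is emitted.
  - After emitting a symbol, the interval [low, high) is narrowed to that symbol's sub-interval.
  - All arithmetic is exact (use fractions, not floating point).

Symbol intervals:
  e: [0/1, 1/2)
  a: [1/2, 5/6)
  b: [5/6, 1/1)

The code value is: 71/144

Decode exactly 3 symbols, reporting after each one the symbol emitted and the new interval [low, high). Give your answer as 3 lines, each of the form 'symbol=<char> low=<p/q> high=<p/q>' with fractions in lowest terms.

Answer: symbol=e low=0/1 high=1/2
symbol=b low=5/12 high=1/2
symbol=b low=35/72 high=1/2

Derivation:
Step 1: interval [0/1, 1/1), width = 1/1 - 0/1 = 1/1
  'e': [0/1 + 1/1*0/1, 0/1 + 1/1*1/2) = [0/1, 1/2) <- contains code 71/144
  'a': [0/1 + 1/1*1/2, 0/1 + 1/1*5/6) = [1/2, 5/6)
  'b': [0/1 + 1/1*5/6, 0/1 + 1/1*1/1) = [5/6, 1/1)
  emit 'e', narrow to [0/1, 1/2)
Step 2: interval [0/1, 1/2), width = 1/2 - 0/1 = 1/2
  'e': [0/1 + 1/2*0/1, 0/1 + 1/2*1/2) = [0/1, 1/4)
  'a': [0/1 + 1/2*1/2, 0/1 + 1/2*5/6) = [1/4, 5/12)
  'b': [0/1 + 1/2*5/6, 0/1 + 1/2*1/1) = [5/12, 1/2) <- contains code 71/144
  emit 'b', narrow to [5/12, 1/2)
Step 3: interval [5/12, 1/2), width = 1/2 - 5/12 = 1/12
  'e': [5/12 + 1/12*0/1, 5/12 + 1/12*1/2) = [5/12, 11/24)
  'a': [5/12 + 1/12*1/2, 5/12 + 1/12*5/6) = [11/24, 35/72)
  'b': [5/12 + 1/12*5/6, 5/12 + 1/12*1/1) = [35/72, 1/2) <- contains code 71/144
  emit 'b', narrow to [35/72, 1/2)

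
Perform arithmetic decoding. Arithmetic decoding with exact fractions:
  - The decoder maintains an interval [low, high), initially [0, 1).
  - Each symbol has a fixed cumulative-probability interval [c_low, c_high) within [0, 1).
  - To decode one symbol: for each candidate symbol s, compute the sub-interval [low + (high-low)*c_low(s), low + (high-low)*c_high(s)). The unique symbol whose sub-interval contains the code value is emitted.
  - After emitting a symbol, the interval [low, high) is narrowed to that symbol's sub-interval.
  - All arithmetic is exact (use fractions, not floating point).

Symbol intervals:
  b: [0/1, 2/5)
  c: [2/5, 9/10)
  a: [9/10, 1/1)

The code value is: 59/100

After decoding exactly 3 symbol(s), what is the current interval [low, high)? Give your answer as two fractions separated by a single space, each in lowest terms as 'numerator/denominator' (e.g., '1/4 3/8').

Step 1: interval [0/1, 1/1), width = 1/1 - 0/1 = 1/1
  'b': [0/1 + 1/1*0/1, 0/1 + 1/1*2/5) = [0/1, 2/5)
  'c': [0/1 + 1/1*2/5, 0/1 + 1/1*9/10) = [2/5, 9/10) <- contains code 59/100
  'a': [0/1 + 1/1*9/10, 0/1 + 1/1*1/1) = [9/10, 1/1)
  emit 'c', narrow to [2/5, 9/10)
Step 2: interval [2/5, 9/10), width = 9/10 - 2/5 = 1/2
  'b': [2/5 + 1/2*0/1, 2/5 + 1/2*2/5) = [2/5, 3/5) <- contains code 59/100
  'c': [2/5 + 1/2*2/5, 2/5 + 1/2*9/10) = [3/5, 17/20)
  'a': [2/5 + 1/2*9/10, 2/5 + 1/2*1/1) = [17/20, 9/10)
  emit 'b', narrow to [2/5, 3/5)
Step 3: interval [2/5, 3/5), width = 3/5 - 2/5 = 1/5
  'b': [2/5 + 1/5*0/1, 2/5 + 1/5*2/5) = [2/5, 12/25)
  'c': [2/5 + 1/5*2/5, 2/5 + 1/5*9/10) = [12/25, 29/50)
  'a': [2/5 + 1/5*9/10, 2/5 + 1/5*1/1) = [29/50, 3/5) <- contains code 59/100
  emit 'a', narrow to [29/50, 3/5)

Answer: 29/50 3/5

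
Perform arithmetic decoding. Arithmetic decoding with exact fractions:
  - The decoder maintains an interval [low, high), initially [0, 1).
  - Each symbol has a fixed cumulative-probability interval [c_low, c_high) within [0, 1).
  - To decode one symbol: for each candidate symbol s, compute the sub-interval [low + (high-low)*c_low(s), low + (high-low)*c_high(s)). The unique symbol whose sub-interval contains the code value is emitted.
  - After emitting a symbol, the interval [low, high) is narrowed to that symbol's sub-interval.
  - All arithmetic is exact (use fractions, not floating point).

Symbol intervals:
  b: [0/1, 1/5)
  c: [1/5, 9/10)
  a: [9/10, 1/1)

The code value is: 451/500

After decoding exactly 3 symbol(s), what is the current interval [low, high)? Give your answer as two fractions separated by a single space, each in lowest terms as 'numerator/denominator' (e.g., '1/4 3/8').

Answer: 9/10 113/125

Derivation:
Step 1: interval [0/1, 1/1), width = 1/1 - 0/1 = 1/1
  'b': [0/1 + 1/1*0/1, 0/1 + 1/1*1/5) = [0/1, 1/5)
  'c': [0/1 + 1/1*1/5, 0/1 + 1/1*9/10) = [1/5, 9/10)
  'a': [0/1 + 1/1*9/10, 0/1 + 1/1*1/1) = [9/10, 1/1) <- contains code 451/500
  emit 'a', narrow to [9/10, 1/1)
Step 2: interval [9/10, 1/1), width = 1/1 - 9/10 = 1/10
  'b': [9/10 + 1/10*0/1, 9/10 + 1/10*1/5) = [9/10, 23/25) <- contains code 451/500
  'c': [9/10 + 1/10*1/5, 9/10 + 1/10*9/10) = [23/25, 99/100)
  'a': [9/10 + 1/10*9/10, 9/10 + 1/10*1/1) = [99/100, 1/1)
  emit 'b', narrow to [9/10, 23/25)
Step 3: interval [9/10, 23/25), width = 23/25 - 9/10 = 1/50
  'b': [9/10 + 1/50*0/1, 9/10 + 1/50*1/5) = [9/10, 113/125) <- contains code 451/500
  'c': [9/10 + 1/50*1/5, 9/10 + 1/50*9/10) = [113/125, 459/500)
  'a': [9/10 + 1/50*9/10, 9/10 + 1/50*1/1) = [459/500, 23/25)
  emit 'b', narrow to [9/10, 113/125)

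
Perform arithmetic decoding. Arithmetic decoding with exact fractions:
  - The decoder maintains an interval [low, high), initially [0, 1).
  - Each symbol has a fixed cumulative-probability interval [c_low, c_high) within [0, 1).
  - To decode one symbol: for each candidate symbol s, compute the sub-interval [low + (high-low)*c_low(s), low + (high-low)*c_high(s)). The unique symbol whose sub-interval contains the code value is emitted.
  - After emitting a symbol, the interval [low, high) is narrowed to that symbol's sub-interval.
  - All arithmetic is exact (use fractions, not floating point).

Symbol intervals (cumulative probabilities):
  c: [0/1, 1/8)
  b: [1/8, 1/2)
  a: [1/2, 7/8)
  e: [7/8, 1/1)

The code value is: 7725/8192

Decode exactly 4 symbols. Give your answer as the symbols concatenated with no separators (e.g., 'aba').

Answer: eace

Derivation:
Step 1: interval [0/1, 1/1), width = 1/1 - 0/1 = 1/1
  'c': [0/1 + 1/1*0/1, 0/1 + 1/1*1/8) = [0/1, 1/8)
  'b': [0/1 + 1/1*1/8, 0/1 + 1/1*1/2) = [1/8, 1/2)
  'a': [0/1 + 1/1*1/2, 0/1 + 1/1*7/8) = [1/2, 7/8)
  'e': [0/1 + 1/1*7/8, 0/1 + 1/1*1/1) = [7/8, 1/1) <- contains code 7725/8192
  emit 'e', narrow to [7/8, 1/1)
Step 2: interval [7/8, 1/1), width = 1/1 - 7/8 = 1/8
  'c': [7/8 + 1/8*0/1, 7/8 + 1/8*1/8) = [7/8, 57/64)
  'b': [7/8 + 1/8*1/8, 7/8 + 1/8*1/2) = [57/64, 15/16)
  'a': [7/8 + 1/8*1/2, 7/8 + 1/8*7/8) = [15/16, 63/64) <- contains code 7725/8192
  'e': [7/8 + 1/8*7/8, 7/8 + 1/8*1/1) = [63/64, 1/1)
  emit 'a', narrow to [15/16, 63/64)
Step 3: interval [15/16, 63/64), width = 63/64 - 15/16 = 3/64
  'c': [15/16 + 3/64*0/1, 15/16 + 3/64*1/8) = [15/16, 483/512) <- contains code 7725/8192
  'b': [15/16 + 3/64*1/8, 15/16 + 3/64*1/2) = [483/512, 123/128)
  'a': [15/16 + 3/64*1/2, 15/16 + 3/64*7/8) = [123/128, 501/512)
  'e': [15/16 + 3/64*7/8, 15/16 + 3/64*1/1) = [501/512, 63/64)
  emit 'c', narrow to [15/16, 483/512)
Step 4: interval [15/16, 483/512), width = 483/512 - 15/16 = 3/512
  'c': [15/16 + 3/512*0/1, 15/16 + 3/512*1/8) = [15/16, 3843/4096)
  'b': [15/16 + 3/512*1/8, 15/16 + 3/512*1/2) = [3843/4096, 963/1024)
  'a': [15/16 + 3/512*1/2, 15/16 + 3/512*7/8) = [963/1024, 3861/4096)
  'e': [15/16 + 3/512*7/8, 15/16 + 3/512*1/1) = [3861/4096, 483/512) <- contains code 7725/8192
  emit 'e', narrow to [3861/4096, 483/512)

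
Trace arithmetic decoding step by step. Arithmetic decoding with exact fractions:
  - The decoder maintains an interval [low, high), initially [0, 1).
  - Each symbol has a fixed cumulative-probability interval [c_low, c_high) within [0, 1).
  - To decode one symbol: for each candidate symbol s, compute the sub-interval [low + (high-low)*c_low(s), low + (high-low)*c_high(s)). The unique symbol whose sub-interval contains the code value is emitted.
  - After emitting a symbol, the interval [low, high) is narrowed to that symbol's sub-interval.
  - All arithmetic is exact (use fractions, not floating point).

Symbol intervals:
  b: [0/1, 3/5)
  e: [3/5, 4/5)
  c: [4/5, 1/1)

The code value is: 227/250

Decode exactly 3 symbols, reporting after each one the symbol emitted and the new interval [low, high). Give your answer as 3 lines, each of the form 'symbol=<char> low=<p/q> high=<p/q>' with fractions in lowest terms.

Step 1: interval [0/1, 1/1), width = 1/1 - 0/1 = 1/1
  'b': [0/1 + 1/1*0/1, 0/1 + 1/1*3/5) = [0/1, 3/5)
  'e': [0/1 + 1/1*3/5, 0/1 + 1/1*4/5) = [3/5, 4/5)
  'c': [0/1 + 1/1*4/5, 0/1 + 1/1*1/1) = [4/5, 1/1) <- contains code 227/250
  emit 'c', narrow to [4/5, 1/1)
Step 2: interval [4/5, 1/1), width = 1/1 - 4/5 = 1/5
  'b': [4/5 + 1/5*0/1, 4/5 + 1/5*3/5) = [4/5, 23/25) <- contains code 227/250
  'e': [4/5 + 1/5*3/5, 4/5 + 1/5*4/5) = [23/25, 24/25)
  'c': [4/5 + 1/5*4/5, 4/5 + 1/5*1/1) = [24/25, 1/1)
  emit 'b', narrow to [4/5, 23/25)
Step 3: interval [4/5, 23/25), width = 23/25 - 4/5 = 3/25
  'b': [4/5 + 3/25*0/1, 4/5 + 3/25*3/5) = [4/5, 109/125)
  'e': [4/5 + 3/25*3/5, 4/5 + 3/25*4/5) = [109/125, 112/125)
  'c': [4/5 + 3/25*4/5, 4/5 + 3/25*1/1) = [112/125, 23/25) <- contains code 227/250
  emit 'c', narrow to [112/125, 23/25)

Answer: symbol=c low=4/5 high=1/1
symbol=b low=4/5 high=23/25
symbol=c low=112/125 high=23/25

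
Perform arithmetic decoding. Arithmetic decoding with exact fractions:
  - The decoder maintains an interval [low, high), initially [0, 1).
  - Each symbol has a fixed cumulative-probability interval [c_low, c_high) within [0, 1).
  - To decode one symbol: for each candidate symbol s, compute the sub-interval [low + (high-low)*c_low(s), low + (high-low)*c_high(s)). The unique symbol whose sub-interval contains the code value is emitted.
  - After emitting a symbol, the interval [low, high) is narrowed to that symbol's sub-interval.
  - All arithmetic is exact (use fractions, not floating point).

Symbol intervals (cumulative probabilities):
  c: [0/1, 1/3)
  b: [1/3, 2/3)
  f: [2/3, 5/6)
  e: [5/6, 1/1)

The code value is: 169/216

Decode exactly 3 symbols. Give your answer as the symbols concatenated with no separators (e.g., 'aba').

Step 1: interval [0/1, 1/1), width = 1/1 - 0/1 = 1/1
  'c': [0/1 + 1/1*0/1, 0/1 + 1/1*1/3) = [0/1, 1/3)
  'b': [0/1 + 1/1*1/3, 0/1 + 1/1*2/3) = [1/3, 2/3)
  'f': [0/1 + 1/1*2/3, 0/1 + 1/1*5/6) = [2/3, 5/6) <- contains code 169/216
  'e': [0/1 + 1/1*5/6, 0/1 + 1/1*1/1) = [5/6, 1/1)
  emit 'f', narrow to [2/3, 5/6)
Step 2: interval [2/3, 5/6), width = 5/6 - 2/3 = 1/6
  'c': [2/3 + 1/6*0/1, 2/3 + 1/6*1/3) = [2/3, 13/18)
  'b': [2/3 + 1/6*1/3, 2/3 + 1/6*2/3) = [13/18, 7/9)
  'f': [2/3 + 1/6*2/3, 2/3 + 1/6*5/6) = [7/9, 29/36) <- contains code 169/216
  'e': [2/3 + 1/6*5/6, 2/3 + 1/6*1/1) = [29/36, 5/6)
  emit 'f', narrow to [7/9, 29/36)
Step 3: interval [7/9, 29/36), width = 29/36 - 7/9 = 1/36
  'c': [7/9 + 1/36*0/1, 7/9 + 1/36*1/3) = [7/9, 85/108) <- contains code 169/216
  'b': [7/9 + 1/36*1/3, 7/9 + 1/36*2/3) = [85/108, 43/54)
  'f': [7/9 + 1/36*2/3, 7/9 + 1/36*5/6) = [43/54, 173/216)
  'e': [7/9 + 1/36*5/6, 7/9 + 1/36*1/1) = [173/216, 29/36)
  emit 'c', narrow to [7/9, 85/108)

Answer: ffc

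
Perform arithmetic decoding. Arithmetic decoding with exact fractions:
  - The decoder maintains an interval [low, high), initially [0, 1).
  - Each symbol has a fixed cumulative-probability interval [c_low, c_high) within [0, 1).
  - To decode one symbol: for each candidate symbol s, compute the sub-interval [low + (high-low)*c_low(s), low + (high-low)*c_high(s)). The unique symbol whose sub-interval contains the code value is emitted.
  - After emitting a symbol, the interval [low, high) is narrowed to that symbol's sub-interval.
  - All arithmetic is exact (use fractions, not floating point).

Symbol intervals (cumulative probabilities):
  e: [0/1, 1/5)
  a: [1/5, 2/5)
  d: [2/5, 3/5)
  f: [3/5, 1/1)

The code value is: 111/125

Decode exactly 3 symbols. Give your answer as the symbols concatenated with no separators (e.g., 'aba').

Answer: ffa

Derivation:
Step 1: interval [0/1, 1/1), width = 1/1 - 0/1 = 1/1
  'e': [0/1 + 1/1*0/1, 0/1 + 1/1*1/5) = [0/1, 1/5)
  'a': [0/1 + 1/1*1/5, 0/1 + 1/1*2/5) = [1/5, 2/5)
  'd': [0/1 + 1/1*2/5, 0/1 + 1/1*3/5) = [2/5, 3/5)
  'f': [0/1 + 1/1*3/5, 0/1 + 1/1*1/1) = [3/5, 1/1) <- contains code 111/125
  emit 'f', narrow to [3/5, 1/1)
Step 2: interval [3/5, 1/1), width = 1/1 - 3/5 = 2/5
  'e': [3/5 + 2/5*0/1, 3/5 + 2/5*1/5) = [3/5, 17/25)
  'a': [3/5 + 2/5*1/5, 3/5 + 2/5*2/5) = [17/25, 19/25)
  'd': [3/5 + 2/5*2/5, 3/5 + 2/5*3/5) = [19/25, 21/25)
  'f': [3/5 + 2/5*3/5, 3/5 + 2/5*1/1) = [21/25, 1/1) <- contains code 111/125
  emit 'f', narrow to [21/25, 1/1)
Step 3: interval [21/25, 1/1), width = 1/1 - 21/25 = 4/25
  'e': [21/25 + 4/25*0/1, 21/25 + 4/25*1/5) = [21/25, 109/125)
  'a': [21/25 + 4/25*1/5, 21/25 + 4/25*2/5) = [109/125, 113/125) <- contains code 111/125
  'd': [21/25 + 4/25*2/5, 21/25 + 4/25*3/5) = [113/125, 117/125)
  'f': [21/25 + 4/25*3/5, 21/25 + 4/25*1/1) = [117/125, 1/1)
  emit 'a', narrow to [109/125, 113/125)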